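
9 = 9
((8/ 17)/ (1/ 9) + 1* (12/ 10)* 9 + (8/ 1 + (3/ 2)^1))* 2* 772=3220012/ 85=37882.49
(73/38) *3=219/38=5.76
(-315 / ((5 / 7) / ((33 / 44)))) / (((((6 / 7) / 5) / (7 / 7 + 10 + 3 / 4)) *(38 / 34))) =-12332565 / 608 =-20283.82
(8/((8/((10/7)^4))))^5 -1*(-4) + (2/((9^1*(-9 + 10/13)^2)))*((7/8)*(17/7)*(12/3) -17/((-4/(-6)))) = 10336529013284142874222418/8221874911572238195041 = 1257.20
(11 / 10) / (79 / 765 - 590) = -1683 / 902542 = -0.00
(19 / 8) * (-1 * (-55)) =1045 / 8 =130.62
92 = 92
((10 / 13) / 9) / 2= 5 / 117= 0.04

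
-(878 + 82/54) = -23747/27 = -879.52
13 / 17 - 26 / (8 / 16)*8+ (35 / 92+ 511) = 150371 / 1564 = 96.15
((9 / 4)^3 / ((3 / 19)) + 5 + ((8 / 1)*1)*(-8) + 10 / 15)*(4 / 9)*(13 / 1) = 34463 / 432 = 79.78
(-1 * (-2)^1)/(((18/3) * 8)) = 1/24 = 0.04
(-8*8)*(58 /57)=-3712 /57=-65.12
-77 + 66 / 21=-517 / 7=-73.86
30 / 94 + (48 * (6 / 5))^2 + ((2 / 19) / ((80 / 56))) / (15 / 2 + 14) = 3185276321 / 959975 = 3318.08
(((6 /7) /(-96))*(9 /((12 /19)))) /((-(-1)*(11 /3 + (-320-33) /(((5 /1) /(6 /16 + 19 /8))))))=855 /1280048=0.00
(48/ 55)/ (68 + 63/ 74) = 3552/ 280225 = 0.01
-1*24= -24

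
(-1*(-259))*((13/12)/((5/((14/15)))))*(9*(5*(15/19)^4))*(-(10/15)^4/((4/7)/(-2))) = 82491500/130321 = 632.99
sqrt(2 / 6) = sqrt(3) / 3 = 0.58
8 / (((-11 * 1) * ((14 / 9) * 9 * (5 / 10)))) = -8 / 77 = -0.10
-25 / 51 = -0.49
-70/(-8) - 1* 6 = 11/4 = 2.75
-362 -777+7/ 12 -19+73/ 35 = -485239/ 420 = -1155.33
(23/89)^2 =529/7921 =0.07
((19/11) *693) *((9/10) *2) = 10773/5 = 2154.60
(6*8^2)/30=64/5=12.80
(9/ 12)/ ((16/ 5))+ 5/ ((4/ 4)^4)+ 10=975/ 64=15.23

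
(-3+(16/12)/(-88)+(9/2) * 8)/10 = 2177/660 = 3.30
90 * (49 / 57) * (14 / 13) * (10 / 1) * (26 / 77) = 58800 / 209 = 281.34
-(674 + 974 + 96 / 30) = -8256 / 5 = -1651.20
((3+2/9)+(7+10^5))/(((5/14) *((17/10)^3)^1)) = 2520257600/44217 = 56997.48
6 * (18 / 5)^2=1944 / 25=77.76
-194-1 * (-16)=-178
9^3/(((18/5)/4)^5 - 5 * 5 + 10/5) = -72900000/2240951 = -32.53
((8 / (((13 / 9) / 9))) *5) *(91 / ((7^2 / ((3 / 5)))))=1944 / 7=277.71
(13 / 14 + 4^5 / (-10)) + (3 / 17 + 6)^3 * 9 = 694406711 / 343910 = 2019.15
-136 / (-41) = 136 / 41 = 3.32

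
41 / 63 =0.65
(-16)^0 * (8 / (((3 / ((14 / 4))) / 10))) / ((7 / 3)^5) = 3240 / 2401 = 1.35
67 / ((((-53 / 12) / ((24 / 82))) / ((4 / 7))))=-38592 / 15211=-2.54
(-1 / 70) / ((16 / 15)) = -3 / 224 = -0.01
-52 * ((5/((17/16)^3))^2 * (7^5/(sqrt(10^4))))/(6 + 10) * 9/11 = -2061939769344/265513259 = -7765.86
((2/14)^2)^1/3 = 1/147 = 0.01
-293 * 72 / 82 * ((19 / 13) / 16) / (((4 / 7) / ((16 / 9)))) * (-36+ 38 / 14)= 1297111 / 533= 2433.60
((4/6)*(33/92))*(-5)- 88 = -4103/46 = -89.20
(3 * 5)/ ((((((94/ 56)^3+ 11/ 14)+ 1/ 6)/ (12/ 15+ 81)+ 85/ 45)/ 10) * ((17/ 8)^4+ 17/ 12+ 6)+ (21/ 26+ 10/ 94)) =91002554508902400/ 38583653431096859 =2.36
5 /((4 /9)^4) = 32805 /256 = 128.14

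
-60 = -60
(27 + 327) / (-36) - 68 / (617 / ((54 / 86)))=-1576345 / 159186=-9.90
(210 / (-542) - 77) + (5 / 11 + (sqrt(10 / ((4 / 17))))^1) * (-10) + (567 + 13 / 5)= 7268678 / 14905 - 5 * sqrt(170)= 422.48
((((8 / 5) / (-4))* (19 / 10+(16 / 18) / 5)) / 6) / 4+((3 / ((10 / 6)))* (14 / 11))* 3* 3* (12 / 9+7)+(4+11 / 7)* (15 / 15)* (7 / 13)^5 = 291862674223 / 1696523400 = 172.04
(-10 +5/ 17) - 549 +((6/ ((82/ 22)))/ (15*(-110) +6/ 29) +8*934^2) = 38784480539989/ 5557878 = 6978289.29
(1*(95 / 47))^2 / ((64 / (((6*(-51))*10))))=-6904125 / 35344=-195.34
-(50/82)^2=-625/1681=-0.37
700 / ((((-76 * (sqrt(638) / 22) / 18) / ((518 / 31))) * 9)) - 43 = -181300 * sqrt(638) / 17081 - 43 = -311.10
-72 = -72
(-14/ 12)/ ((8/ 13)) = -91/ 48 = -1.90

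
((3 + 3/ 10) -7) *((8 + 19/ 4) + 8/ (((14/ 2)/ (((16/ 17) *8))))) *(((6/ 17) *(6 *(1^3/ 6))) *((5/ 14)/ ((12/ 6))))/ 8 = -0.62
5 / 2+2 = 9 / 2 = 4.50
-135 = -135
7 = 7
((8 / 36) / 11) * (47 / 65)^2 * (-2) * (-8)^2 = -565504 / 418275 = -1.35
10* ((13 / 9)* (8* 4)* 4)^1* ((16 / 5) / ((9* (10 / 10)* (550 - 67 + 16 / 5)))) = 20480 / 15147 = 1.35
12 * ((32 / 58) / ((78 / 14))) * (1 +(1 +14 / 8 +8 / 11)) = 22064 / 4147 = 5.32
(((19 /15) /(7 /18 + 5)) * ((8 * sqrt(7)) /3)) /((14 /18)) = 2736 * sqrt(7) /3395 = 2.13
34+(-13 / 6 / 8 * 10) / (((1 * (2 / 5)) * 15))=33.55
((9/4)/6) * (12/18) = 1/4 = 0.25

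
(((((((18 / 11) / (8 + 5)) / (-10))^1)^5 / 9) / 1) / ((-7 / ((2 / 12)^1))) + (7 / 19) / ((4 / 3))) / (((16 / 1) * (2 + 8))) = 27469296920773731 / 15906030978838000000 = 0.00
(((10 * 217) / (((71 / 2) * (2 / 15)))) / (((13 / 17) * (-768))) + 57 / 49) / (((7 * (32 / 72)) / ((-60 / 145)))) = -0.05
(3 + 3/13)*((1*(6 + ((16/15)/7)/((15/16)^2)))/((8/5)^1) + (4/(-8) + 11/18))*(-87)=-167359/150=-1115.73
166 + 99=265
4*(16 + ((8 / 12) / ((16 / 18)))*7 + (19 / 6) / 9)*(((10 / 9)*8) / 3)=186640 / 729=256.02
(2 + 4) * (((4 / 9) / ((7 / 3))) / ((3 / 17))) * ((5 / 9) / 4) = 170 / 189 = 0.90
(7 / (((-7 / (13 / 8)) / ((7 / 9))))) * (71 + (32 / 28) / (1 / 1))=-6565 / 72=-91.18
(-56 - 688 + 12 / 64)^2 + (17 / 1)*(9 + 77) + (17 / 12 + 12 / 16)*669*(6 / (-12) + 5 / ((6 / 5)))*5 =446433179 / 768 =581293.20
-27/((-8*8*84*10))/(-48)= -3/286720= -0.00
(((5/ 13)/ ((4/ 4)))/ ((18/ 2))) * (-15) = -25/ 39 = -0.64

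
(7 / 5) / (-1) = -7 / 5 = -1.40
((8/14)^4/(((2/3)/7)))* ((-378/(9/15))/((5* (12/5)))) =-2880/49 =-58.78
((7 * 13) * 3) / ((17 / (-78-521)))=-163527 / 17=-9619.24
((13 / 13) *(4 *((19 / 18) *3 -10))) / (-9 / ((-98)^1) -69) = 8036 / 20259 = 0.40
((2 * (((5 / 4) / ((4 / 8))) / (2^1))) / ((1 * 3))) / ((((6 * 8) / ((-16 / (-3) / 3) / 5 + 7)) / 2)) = 331 / 1296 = 0.26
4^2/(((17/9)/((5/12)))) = 60/17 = 3.53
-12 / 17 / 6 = -0.12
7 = 7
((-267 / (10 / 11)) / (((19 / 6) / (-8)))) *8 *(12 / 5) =6766848 / 475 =14246.00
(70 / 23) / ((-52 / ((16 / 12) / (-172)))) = 35 / 77142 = 0.00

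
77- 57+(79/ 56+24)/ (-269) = 299857/ 15064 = 19.91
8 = 8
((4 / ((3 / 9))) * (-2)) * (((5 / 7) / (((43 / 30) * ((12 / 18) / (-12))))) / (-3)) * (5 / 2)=-54000 / 301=-179.40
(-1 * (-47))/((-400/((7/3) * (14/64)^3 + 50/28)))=-0.21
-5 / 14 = -0.36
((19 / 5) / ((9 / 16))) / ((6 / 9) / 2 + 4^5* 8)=304 / 368655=0.00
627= 627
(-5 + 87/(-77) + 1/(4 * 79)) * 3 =-447225/24332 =-18.38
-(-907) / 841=907 / 841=1.08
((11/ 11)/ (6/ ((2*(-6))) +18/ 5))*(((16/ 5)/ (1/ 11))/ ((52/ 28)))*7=17248/ 403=42.80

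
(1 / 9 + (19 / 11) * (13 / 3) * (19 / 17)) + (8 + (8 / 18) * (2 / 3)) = 84686 / 5049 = 16.77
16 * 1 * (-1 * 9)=-144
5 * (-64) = -320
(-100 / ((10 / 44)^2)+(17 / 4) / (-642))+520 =-3636305 / 2568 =-1416.01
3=3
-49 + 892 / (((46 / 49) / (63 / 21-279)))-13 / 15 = -3934468 / 15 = -262297.87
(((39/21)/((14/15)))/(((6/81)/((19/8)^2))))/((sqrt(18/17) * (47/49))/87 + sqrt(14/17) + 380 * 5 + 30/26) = 12181361985/(256 * (611 * sqrt(34) + 18473 * sqrt(238) + 597040255)) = 0.08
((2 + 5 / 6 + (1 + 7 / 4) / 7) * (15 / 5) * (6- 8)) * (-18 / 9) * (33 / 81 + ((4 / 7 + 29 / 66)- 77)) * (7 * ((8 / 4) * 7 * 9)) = -85166899 / 33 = -2580815.12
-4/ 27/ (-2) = 2/ 27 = 0.07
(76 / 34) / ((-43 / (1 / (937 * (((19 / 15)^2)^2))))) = -101250 / 4698051473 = -0.00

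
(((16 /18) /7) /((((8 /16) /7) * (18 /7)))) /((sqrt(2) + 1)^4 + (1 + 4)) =44 /567 - 8 * sqrt(2) /189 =0.02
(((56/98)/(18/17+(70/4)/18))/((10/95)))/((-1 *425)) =-1368/217525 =-0.01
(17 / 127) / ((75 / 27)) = 153 / 3175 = 0.05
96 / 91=1.05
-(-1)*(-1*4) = -4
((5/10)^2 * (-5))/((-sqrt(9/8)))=5 * sqrt(2)/6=1.18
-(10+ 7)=-17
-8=-8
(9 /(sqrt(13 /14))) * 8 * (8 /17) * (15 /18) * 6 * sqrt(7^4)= 141120 * sqrt(182) /221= 8614.54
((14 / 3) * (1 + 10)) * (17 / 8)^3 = 378301 / 768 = 492.58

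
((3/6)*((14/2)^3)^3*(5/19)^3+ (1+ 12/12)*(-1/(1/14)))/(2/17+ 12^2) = 12249269301/4801300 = 2551.24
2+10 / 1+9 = 21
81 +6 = 87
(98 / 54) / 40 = 49 / 1080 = 0.05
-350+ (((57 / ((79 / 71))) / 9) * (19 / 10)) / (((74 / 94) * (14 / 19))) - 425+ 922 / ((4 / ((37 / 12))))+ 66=16657157 / 818440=20.35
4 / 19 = 0.21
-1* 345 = -345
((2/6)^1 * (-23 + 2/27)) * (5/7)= -3095/567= -5.46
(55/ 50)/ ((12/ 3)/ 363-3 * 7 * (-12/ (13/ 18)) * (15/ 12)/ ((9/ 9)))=51909/ 20582620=0.00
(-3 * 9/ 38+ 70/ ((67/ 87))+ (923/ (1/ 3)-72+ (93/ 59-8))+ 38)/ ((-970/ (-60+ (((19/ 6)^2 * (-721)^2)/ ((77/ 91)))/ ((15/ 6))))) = -68863319927250551/ 9616700280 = -7160805.47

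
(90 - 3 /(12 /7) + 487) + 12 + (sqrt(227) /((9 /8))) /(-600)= 2349 /4 - sqrt(227) /675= 587.23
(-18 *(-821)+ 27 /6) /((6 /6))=29565 /2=14782.50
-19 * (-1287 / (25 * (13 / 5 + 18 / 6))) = 24453 / 140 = 174.66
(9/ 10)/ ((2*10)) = 9/ 200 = 0.04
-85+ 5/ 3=-250/ 3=-83.33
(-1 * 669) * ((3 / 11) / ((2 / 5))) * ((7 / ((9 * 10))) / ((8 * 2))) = -1561 / 704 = -2.22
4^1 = 4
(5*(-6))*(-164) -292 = 4628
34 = 34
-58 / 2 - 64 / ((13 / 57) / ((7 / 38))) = -1049 / 13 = -80.69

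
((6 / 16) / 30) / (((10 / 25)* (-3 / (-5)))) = 5 / 96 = 0.05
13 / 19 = 0.68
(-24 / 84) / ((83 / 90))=-180 / 581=-0.31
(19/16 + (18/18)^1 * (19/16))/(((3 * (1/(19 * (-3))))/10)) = -1805/4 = -451.25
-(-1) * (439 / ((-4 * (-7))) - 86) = -1969 / 28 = -70.32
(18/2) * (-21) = -189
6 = 6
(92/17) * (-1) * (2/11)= -184/187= -0.98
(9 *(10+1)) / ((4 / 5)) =123.75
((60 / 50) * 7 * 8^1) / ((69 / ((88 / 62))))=4928 / 3565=1.38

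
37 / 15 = 2.47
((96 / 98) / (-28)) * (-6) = 0.21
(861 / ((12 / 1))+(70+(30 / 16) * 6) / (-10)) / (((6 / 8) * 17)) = 509 / 102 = 4.99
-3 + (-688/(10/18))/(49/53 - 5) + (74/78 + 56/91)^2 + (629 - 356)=4382861/7605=576.31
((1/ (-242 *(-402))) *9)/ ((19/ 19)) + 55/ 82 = 0.67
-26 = -26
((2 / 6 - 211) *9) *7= -13272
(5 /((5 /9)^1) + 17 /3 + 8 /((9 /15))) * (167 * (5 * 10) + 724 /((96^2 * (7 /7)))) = 134670067 /576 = 233802.20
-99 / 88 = -9 / 8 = -1.12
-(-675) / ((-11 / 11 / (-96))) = 64800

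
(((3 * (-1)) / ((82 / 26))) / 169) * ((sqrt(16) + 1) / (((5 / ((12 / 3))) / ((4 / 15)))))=-16 / 2665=-0.01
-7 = -7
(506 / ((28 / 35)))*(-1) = -1265 / 2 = -632.50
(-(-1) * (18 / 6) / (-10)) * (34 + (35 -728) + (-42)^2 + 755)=-558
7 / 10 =0.70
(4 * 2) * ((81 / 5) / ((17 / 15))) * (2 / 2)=1944 / 17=114.35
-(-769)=769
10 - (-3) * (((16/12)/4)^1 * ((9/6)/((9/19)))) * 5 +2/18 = 467/18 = 25.94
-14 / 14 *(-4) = 4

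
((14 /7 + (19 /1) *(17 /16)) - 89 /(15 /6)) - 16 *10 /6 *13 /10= -11539 /240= -48.08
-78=-78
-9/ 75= -3/ 25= -0.12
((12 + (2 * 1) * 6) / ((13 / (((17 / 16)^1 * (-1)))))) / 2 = -51 / 52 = -0.98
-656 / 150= -328 / 75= -4.37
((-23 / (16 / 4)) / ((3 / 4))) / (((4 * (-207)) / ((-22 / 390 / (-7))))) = 11 / 147420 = 0.00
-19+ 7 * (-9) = -82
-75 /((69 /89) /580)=-1290500 /23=-56108.70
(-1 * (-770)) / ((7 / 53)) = 5830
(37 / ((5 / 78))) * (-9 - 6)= -8658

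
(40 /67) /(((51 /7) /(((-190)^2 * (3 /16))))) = 631750 /1139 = 554.65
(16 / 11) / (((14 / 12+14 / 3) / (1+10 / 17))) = 2592 / 6545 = 0.40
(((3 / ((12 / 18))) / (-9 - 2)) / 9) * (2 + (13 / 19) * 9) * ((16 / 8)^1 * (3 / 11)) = -465 / 2299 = -0.20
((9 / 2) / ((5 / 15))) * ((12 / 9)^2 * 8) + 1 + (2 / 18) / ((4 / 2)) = 3475 / 18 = 193.06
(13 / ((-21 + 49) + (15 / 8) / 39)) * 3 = 4056 / 2917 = 1.39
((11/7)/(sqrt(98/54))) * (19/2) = 11.08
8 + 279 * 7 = 1961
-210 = -210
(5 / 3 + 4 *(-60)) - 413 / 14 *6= -1246 / 3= -415.33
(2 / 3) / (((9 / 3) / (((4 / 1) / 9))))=8 / 81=0.10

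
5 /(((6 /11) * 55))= 1 /6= 0.17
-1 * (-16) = 16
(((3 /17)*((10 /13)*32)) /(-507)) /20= -16 /37349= -0.00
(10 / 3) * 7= 70 / 3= 23.33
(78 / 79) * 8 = 7.90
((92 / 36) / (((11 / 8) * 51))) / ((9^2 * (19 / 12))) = 736 / 2590137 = 0.00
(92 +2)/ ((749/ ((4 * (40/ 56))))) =1880/ 5243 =0.36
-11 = -11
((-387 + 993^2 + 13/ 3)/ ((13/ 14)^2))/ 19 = 579571804/ 9633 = 60165.24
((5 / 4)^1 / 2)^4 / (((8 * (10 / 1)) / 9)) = 1125 / 65536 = 0.02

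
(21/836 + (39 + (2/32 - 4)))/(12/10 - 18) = -195555/93632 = -2.09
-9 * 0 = 0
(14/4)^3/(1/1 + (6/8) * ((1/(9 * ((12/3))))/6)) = 12348/289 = 42.73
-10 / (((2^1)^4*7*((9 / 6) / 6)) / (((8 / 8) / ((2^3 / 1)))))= -5 / 112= -0.04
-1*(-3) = 3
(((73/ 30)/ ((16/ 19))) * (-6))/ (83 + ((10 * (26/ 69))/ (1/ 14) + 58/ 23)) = -95703/ 763280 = -0.13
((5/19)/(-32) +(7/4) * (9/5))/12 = 9551/36480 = 0.26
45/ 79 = 0.57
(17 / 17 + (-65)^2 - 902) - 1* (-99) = 3423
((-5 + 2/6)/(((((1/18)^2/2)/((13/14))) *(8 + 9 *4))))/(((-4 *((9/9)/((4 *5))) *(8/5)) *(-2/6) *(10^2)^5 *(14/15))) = -3159/49280000000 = -0.00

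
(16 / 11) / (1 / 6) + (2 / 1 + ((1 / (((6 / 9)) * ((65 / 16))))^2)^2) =2110023286 / 196356875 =10.75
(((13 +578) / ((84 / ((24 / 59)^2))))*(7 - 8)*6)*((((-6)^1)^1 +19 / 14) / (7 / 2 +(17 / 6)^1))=16595280 / 3240811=5.12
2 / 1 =2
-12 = -12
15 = 15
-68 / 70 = -0.97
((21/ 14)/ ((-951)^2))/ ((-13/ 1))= -1/ 7838142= -0.00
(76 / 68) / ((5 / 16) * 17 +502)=304 / 137989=0.00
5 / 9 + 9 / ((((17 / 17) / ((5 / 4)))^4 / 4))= 88.45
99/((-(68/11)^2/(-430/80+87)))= -211.46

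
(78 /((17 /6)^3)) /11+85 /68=337607 /216172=1.56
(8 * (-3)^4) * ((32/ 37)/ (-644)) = -5184/ 5957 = -0.87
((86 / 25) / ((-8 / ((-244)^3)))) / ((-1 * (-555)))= 156162928 / 13875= 11254.99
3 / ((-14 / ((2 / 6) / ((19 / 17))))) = -17 / 266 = -0.06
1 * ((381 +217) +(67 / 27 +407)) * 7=190414 / 27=7052.37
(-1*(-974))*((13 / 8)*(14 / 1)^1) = 44317 / 2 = 22158.50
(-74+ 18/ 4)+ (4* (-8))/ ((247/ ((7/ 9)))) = -309445/ 4446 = -69.60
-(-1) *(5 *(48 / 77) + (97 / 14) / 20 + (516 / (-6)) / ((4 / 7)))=-452873 / 3080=-147.04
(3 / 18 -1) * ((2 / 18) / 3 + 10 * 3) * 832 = -1686880 / 81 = -20825.68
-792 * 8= -6336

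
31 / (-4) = -31 / 4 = -7.75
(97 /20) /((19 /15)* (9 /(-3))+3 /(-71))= -6887 /5456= -1.26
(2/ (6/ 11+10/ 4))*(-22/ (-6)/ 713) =484/ 143313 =0.00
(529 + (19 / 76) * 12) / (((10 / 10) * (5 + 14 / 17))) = 9044 / 99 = 91.35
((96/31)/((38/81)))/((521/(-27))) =-104976/306869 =-0.34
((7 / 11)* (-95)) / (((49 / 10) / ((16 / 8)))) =-1900 / 77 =-24.68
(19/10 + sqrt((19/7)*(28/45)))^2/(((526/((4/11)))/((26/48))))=247*sqrt(95)/1301850 + 61997/31244400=0.00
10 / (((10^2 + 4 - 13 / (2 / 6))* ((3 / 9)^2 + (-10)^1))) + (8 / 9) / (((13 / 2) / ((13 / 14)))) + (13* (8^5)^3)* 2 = 66680225714103394234 / 72891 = 914793674309632.11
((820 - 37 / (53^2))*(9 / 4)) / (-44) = -20730087 / 494384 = -41.93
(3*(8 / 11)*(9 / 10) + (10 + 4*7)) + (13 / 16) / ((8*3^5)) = 68367307 / 1710720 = 39.96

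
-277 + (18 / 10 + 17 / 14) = -19179 / 70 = -273.99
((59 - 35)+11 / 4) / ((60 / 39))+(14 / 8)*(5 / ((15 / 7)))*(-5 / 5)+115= 30793 / 240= 128.30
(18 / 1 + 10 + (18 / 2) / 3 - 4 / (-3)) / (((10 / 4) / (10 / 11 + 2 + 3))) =2522 / 33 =76.42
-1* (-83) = 83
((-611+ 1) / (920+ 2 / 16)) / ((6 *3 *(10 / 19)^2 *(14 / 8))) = -176168 / 2318715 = -0.08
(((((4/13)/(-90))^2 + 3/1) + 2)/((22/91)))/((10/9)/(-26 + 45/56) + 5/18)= 16900821133/190958625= 88.51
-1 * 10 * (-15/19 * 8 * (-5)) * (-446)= 2676000/19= 140842.11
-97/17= -5.71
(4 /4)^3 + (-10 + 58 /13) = -59 /13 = -4.54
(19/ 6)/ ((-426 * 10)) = -19/ 25560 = -0.00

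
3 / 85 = 0.04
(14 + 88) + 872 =974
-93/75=-31/25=-1.24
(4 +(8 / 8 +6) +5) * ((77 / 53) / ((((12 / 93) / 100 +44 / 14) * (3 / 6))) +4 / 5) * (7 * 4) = 3491413632 / 4520105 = 772.42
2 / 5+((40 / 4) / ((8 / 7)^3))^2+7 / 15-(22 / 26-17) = 791052859 / 12779520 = 61.90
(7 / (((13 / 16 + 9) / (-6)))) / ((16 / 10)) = -420 / 157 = -2.68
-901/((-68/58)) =1537/2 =768.50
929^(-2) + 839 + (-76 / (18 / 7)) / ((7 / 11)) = 6156071462 / 7767369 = 792.56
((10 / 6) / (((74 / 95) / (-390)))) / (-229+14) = 6175 / 1591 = 3.88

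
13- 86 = -73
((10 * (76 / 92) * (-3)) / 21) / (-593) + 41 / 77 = 561289 / 1050203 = 0.53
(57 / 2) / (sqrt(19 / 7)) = 3* sqrt(133) / 2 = 17.30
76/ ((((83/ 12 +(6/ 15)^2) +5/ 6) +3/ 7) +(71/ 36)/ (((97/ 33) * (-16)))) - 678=-18085689966/ 27040397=-668.84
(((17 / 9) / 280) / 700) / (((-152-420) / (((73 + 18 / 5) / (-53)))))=6511 / 267387120000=0.00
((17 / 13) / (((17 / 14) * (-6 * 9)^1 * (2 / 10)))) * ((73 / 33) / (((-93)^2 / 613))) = -1566215 / 100181367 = -0.02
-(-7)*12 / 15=28 / 5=5.60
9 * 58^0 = 9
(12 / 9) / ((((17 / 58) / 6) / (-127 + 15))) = -51968 / 17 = -3056.94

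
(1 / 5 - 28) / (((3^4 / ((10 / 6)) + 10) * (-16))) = 139 / 4688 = 0.03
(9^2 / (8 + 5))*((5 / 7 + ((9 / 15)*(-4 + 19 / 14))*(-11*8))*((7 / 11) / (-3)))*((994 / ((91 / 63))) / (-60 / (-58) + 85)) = -34386160662 / 23191025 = -1482.74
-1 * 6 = -6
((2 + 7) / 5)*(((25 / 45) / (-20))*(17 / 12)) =-17 / 240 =-0.07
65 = 65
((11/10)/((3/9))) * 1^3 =33/10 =3.30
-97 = -97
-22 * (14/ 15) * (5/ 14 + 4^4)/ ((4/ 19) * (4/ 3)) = -750101/ 40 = -18752.52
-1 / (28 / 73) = -73 / 28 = -2.61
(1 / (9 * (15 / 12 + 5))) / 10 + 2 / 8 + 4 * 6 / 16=7883 / 4500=1.75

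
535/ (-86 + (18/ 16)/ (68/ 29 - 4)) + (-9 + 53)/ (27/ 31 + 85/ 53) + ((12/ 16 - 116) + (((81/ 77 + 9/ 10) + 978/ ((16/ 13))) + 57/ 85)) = 23404992598131/ 33743977960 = 693.61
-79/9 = -8.78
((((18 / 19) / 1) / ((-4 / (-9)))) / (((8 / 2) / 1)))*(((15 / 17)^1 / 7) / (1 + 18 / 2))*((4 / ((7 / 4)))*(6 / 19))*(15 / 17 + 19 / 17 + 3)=7290 / 300713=0.02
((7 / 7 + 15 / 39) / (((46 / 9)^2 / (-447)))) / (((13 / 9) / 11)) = -32260437 / 178802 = -180.43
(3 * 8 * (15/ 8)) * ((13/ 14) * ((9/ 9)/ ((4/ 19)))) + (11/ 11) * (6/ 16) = 1392/ 7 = 198.86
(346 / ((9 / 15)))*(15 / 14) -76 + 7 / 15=56944 / 105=542.32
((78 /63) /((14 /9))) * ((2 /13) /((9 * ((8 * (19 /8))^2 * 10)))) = 1 /265335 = 0.00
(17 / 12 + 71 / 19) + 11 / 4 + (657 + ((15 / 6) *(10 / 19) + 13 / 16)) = 608333 / 912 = 667.03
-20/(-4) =5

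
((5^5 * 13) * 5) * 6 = 1218750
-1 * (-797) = 797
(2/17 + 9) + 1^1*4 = 223/17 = 13.12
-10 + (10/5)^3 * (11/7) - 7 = -31/7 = -4.43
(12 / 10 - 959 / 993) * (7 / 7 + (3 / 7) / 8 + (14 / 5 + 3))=2231797 / 1390200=1.61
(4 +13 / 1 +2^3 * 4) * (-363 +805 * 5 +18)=180320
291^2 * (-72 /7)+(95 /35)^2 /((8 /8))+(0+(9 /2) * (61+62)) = -85303483 /98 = -870443.70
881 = 881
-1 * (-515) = 515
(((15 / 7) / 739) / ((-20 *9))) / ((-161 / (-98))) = -1 / 101982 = -0.00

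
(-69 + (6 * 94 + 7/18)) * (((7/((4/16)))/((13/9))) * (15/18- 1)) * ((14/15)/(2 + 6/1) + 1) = -4182073/2340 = -1787.21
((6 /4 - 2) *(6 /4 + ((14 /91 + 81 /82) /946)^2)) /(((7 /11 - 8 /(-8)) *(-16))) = 1525416230233 /53250842151936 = 0.03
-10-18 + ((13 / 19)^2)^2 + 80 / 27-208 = -819208585 / 3518667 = -232.82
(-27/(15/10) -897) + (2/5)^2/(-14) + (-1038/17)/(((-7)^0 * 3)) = -935.36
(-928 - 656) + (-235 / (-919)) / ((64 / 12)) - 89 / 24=-70034875 / 44112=-1587.66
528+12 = 540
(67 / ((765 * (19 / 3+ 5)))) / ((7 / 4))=134 / 30345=0.00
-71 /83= -0.86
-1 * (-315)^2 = -99225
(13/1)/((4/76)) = 247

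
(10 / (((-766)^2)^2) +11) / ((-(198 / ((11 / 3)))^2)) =-631184773151 / 167321345318496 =-0.00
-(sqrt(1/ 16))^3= -1/ 64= -0.02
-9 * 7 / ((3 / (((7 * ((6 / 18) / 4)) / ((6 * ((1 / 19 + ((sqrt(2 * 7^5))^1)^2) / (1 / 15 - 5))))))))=34447 / 114960060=0.00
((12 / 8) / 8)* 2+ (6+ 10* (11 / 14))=797 / 56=14.23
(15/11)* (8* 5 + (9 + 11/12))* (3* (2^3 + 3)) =8985/4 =2246.25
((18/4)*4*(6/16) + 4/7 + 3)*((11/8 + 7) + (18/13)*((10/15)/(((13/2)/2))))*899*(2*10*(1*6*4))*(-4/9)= -60832147540/3549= -17140644.56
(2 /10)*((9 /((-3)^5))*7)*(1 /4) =-7 /540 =-0.01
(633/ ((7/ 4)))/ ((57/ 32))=27008/ 133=203.07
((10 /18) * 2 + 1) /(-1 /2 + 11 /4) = 76 /81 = 0.94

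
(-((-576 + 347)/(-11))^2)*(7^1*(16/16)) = -367087/121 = -3033.78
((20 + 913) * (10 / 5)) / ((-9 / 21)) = -4354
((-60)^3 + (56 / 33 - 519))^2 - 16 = 51052039577617 / 1089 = 46879742495.52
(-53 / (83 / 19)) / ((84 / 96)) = -8056 / 581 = -13.87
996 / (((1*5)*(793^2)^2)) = 996 / 1977255324005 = 0.00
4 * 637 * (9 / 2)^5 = 37614213 / 8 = 4701776.62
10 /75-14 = -208 /15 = -13.87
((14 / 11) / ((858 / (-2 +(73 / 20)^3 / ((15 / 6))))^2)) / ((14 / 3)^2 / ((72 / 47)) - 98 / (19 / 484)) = -20830000135419 / 98204858351600000000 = -0.00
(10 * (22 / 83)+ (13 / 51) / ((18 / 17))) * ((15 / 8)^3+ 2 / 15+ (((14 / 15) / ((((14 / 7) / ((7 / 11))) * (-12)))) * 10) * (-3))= 8175301781 / 378639360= 21.59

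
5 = 5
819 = 819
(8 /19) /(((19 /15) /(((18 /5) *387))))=167184 /361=463.11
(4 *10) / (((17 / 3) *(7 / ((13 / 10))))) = 156 / 119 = 1.31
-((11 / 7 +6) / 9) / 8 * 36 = -53 / 14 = -3.79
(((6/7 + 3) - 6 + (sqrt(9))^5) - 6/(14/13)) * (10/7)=16470/49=336.12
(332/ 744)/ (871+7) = 83/ 163308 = 0.00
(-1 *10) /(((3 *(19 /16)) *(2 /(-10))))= 800 /57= 14.04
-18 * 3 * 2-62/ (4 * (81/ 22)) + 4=-8765/ 81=-108.21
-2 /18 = -1 /9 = -0.11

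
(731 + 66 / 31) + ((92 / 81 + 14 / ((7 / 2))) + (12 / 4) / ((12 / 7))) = 7432709 / 10044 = 740.01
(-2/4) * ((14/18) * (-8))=28/9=3.11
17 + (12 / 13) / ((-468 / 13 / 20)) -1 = 604 / 39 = 15.49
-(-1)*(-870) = -870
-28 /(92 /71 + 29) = -1988 /2151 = -0.92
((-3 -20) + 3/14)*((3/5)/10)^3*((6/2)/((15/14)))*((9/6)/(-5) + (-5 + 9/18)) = 25839/390625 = 0.07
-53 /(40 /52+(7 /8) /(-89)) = -490568 /7029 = -69.79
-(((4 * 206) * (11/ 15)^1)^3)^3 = -10741322105697920643746640.00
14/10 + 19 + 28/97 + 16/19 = 198406/9215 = 21.53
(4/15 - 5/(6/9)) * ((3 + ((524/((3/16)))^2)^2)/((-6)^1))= 1072172866692238843/14580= 73537233655160.41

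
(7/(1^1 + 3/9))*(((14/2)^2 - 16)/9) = 77/4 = 19.25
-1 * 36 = -36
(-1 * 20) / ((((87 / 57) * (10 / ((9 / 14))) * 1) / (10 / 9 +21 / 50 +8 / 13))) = -8227 / 4550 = -1.81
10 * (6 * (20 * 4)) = 4800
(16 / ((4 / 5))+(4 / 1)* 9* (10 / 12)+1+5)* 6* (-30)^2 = 302400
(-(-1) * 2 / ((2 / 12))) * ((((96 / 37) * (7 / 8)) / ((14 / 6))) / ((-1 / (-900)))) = 388800 / 37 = 10508.11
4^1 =4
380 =380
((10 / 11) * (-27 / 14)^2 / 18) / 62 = 405 / 133672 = 0.00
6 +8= 14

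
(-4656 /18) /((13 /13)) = -776 /3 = -258.67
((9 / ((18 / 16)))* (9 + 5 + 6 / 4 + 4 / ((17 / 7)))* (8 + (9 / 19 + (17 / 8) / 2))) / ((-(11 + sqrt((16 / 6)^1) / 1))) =-55773861 / 458660 + 1690117* sqrt(6) / 229330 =-103.55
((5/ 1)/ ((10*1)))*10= 5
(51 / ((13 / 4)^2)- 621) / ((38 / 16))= -833064 / 3211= -259.44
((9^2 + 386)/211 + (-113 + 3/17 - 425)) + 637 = 363685/3587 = 101.39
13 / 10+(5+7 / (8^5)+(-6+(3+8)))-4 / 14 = 12632309 / 1146880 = 11.01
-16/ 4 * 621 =-2484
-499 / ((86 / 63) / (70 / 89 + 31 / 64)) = -227572443 / 489856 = -464.57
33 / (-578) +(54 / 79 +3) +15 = 850521 / 45662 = 18.63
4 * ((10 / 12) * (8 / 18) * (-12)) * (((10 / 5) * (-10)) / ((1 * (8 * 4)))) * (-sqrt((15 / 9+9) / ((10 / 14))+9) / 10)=-2 * sqrt(5385) / 27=-5.44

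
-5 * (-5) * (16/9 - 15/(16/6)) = -6925/72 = -96.18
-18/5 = -3.60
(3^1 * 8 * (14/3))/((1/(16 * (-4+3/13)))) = -87808/13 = -6754.46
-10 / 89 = -0.11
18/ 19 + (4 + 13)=341/ 19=17.95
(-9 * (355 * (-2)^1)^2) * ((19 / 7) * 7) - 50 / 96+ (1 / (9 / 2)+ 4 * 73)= -12412916395 / 144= -86200808.30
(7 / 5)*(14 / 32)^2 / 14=49 / 2560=0.02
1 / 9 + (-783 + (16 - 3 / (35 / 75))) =-48719 / 63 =-773.32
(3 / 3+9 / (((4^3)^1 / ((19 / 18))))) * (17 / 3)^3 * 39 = 8149.95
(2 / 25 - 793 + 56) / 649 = -18423 / 16225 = -1.14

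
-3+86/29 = -1/29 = -0.03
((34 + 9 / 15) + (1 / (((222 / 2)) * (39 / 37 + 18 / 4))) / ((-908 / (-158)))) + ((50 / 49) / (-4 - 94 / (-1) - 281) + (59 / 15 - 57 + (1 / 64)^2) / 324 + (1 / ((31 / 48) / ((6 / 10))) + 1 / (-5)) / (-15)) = 30877483656795659993 / 898056761488588800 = 34.38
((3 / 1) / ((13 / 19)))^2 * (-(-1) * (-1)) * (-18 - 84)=331398 / 169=1960.93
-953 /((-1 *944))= 953 /944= 1.01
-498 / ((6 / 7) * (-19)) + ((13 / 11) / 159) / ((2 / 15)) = 678681 / 22154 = 30.63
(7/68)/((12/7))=49/816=0.06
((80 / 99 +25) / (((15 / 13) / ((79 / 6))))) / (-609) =-74971 / 155034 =-0.48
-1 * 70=-70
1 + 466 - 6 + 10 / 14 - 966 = -3530 / 7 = -504.29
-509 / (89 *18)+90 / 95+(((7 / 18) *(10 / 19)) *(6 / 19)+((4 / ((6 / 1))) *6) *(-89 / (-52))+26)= 252163189 / 7518186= 33.54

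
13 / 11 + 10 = 123 / 11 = 11.18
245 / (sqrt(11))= 245* sqrt(11) / 11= 73.87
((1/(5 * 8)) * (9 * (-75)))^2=18225/64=284.77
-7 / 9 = -0.78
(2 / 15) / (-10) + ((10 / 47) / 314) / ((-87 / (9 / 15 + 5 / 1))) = -0.01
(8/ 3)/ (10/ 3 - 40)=-4/ 55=-0.07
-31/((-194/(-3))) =-93/194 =-0.48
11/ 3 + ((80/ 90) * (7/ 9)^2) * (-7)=-71/ 729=-0.10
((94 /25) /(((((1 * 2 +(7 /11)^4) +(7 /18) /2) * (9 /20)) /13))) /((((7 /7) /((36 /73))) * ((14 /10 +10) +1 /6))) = 61832339712 /31488332825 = 1.96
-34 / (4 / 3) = -51 / 2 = -25.50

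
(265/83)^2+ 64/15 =1494271/103335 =14.46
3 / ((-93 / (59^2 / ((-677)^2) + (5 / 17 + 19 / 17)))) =-11059073 / 241539383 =-0.05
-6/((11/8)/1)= -4.36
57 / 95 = 3 / 5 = 0.60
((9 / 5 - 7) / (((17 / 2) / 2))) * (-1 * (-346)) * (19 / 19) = -35984 / 85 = -423.34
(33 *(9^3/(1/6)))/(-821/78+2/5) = -5117580/359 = -14255.10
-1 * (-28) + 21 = 49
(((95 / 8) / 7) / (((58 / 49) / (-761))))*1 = -506065 / 464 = -1090.66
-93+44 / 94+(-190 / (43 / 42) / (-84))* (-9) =-112.42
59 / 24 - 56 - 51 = -2509 / 24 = -104.54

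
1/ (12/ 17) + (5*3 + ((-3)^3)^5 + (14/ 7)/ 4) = -172186681/ 12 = -14348890.08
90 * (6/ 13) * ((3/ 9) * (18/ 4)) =810/ 13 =62.31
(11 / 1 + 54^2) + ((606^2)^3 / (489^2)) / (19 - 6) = 15932163486.34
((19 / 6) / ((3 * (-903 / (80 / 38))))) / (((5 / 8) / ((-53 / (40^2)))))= 53 / 406350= 0.00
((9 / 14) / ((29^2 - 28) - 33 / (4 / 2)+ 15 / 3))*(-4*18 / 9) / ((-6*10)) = 0.00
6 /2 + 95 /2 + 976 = 2053 /2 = 1026.50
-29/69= -0.42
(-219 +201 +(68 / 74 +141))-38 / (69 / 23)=12349 / 111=111.25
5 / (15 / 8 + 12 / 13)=1.79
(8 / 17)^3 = 0.10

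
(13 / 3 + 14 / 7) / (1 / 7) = 133 / 3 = 44.33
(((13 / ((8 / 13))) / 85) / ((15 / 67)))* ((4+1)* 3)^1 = 11323 / 680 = 16.65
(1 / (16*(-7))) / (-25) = 1 / 2800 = 0.00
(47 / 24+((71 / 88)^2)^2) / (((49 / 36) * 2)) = 1285668201 / 1469253632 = 0.88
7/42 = 0.17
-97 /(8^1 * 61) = -97 /488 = -0.20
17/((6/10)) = 85/3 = 28.33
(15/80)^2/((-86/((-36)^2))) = -729/1376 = -0.53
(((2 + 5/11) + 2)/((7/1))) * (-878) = -6146/11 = -558.73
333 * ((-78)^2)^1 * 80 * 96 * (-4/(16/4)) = -15559464960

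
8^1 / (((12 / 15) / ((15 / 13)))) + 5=215 / 13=16.54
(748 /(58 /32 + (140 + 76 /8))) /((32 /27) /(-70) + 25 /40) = 10053120 /1236593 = 8.13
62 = 62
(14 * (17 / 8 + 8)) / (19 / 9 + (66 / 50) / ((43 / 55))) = 1097145 / 29408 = 37.31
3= 3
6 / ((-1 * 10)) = -3 / 5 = -0.60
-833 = -833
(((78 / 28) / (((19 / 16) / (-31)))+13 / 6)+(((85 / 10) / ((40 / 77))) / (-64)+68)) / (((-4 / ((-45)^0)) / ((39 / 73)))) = 74647703 / 198840320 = 0.38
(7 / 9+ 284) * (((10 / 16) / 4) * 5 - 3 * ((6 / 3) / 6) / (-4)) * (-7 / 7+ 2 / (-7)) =-84579 / 224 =-377.58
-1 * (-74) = 74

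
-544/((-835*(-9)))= -544/7515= -0.07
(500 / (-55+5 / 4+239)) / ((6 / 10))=10000 / 2223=4.50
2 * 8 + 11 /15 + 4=311 /15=20.73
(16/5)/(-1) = -16/5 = -3.20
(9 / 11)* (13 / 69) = 39 / 253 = 0.15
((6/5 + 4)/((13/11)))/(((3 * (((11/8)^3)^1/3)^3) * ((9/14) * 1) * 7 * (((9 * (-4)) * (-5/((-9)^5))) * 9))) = -97844723712/5358972025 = -18.26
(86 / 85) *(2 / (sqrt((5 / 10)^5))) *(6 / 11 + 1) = 688 *sqrt(2) / 55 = 17.69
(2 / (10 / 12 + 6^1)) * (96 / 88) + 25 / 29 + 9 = 133162 / 13079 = 10.18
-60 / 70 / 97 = -6 / 679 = -0.01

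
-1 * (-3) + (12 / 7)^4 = 27939 / 2401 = 11.64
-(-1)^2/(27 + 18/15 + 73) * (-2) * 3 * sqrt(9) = 45/253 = 0.18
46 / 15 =3.07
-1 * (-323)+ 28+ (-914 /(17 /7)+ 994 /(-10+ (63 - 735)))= -155420 /5797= -26.81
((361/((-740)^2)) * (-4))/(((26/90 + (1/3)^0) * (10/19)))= -61731/15880400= -0.00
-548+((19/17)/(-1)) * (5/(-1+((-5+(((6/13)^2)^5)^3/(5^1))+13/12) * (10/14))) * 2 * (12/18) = -7758236780108331323026894979507310950444/14208236375468552440520700815242070423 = -546.04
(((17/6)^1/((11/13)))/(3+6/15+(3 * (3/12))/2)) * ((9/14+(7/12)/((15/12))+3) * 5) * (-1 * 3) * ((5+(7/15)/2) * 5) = -149717555/104643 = -1430.75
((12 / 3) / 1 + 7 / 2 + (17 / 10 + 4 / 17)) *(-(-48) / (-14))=-19248 / 595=-32.35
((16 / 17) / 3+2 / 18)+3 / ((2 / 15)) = 7015 / 306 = 22.92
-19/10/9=-0.21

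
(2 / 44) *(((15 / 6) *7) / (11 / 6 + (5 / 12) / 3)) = 315 / 781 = 0.40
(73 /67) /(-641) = -73 /42947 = -0.00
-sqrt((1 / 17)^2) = -1 / 17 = -0.06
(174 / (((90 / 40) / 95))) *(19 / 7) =418760 / 21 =19940.95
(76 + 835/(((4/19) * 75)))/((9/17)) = 131461/540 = 243.45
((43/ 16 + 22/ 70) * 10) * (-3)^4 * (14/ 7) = 136161/ 28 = 4862.89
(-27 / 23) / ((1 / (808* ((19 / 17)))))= -414504 / 391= -1060.11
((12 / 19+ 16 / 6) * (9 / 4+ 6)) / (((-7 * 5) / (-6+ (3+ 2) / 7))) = 19129 / 4655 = 4.11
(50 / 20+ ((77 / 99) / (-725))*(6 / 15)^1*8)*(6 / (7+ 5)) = 162901 / 130500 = 1.25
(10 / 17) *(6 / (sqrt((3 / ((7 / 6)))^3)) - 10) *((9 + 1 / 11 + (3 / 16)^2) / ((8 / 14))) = -4497325 / 47872 + 6296255 *sqrt(14) / 1723392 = -80.27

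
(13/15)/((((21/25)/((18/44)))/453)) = 29445/154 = 191.20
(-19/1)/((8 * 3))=-19/24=-0.79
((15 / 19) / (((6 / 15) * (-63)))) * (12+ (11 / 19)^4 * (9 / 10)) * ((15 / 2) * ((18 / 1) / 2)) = -3548315025 / 138661544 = -25.59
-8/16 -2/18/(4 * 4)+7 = 935/144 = 6.49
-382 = -382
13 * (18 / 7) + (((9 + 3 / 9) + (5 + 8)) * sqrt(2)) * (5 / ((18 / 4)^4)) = 5360 * sqrt(2) / 19683 + 234 / 7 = 33.81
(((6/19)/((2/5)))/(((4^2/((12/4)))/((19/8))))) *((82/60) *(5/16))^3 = 344605/12582912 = 0.03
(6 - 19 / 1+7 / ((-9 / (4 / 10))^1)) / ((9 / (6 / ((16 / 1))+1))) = -2.03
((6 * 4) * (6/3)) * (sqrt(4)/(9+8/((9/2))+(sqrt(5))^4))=432/161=2.68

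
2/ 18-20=-179/ 9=-19.89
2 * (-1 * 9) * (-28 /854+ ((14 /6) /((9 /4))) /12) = -0.97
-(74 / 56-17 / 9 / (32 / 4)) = -547 / 504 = -1.09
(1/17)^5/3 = 1/4259571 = 0.00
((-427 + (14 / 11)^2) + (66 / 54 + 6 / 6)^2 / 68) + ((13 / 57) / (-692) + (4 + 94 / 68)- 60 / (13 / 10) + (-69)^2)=122314375179335 / 28478844108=4294.92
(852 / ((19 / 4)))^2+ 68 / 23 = 267157220 / 8303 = 32175.99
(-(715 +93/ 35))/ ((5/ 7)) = -25118/ 25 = -1004.72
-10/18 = -5/9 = -0.56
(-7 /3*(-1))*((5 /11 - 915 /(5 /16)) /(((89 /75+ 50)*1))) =-5635525 /42229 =-133.45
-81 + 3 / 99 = -2672 / 33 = -80.97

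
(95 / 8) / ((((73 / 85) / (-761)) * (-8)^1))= 6145075 / 4672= 1315.30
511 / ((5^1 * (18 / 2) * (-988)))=-511 / 44460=-0.01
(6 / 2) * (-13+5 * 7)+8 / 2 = 70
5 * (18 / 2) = 45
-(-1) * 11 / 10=11 / 10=1.10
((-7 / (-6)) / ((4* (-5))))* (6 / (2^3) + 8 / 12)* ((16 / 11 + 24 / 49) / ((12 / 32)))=-4454 / 10395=-0.43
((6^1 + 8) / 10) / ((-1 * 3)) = -7 / 15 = -0.47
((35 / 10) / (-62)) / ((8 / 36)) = -0.25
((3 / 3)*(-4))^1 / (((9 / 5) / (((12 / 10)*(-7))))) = 56 / 3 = 18.67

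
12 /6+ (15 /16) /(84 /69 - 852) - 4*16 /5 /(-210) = 338580091 /164371200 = 2.06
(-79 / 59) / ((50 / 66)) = -2607 / 1475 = -1.77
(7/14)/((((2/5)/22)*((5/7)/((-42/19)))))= -1617/19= -85.11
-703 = -703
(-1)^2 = 1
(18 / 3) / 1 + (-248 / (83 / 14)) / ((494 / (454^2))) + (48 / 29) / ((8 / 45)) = -17438.34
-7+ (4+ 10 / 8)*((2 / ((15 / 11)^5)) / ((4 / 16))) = 482839 / 253125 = 1.91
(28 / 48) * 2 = 7 / 6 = 1.17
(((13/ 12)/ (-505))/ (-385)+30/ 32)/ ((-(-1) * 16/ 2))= 8749177/ 74659200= 0.12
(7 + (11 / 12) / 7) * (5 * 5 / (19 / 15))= 74875 / 532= 140.74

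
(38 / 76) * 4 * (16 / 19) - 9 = -139 / 19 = -7.32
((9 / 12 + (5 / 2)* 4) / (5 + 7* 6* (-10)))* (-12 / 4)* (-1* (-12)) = 387 / 415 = 0.93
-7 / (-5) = 7 / 5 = 1.40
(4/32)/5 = 1/40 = 0.02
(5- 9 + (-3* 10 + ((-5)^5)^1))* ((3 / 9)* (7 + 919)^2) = -902922228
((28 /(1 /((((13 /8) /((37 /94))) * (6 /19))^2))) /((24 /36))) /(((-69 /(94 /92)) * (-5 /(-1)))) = -1105403481 /5228731220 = -0.21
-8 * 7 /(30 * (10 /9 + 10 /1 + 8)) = -21 /215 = -0.10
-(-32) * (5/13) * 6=960/13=73.85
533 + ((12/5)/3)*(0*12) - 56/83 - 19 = 513.33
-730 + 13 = -717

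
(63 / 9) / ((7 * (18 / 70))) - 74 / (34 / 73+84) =83596 / 27747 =3.01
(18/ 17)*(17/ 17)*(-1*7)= -126/ 17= -7.41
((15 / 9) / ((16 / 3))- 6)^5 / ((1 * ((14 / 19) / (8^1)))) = -16938015367 / 262144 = -64613.40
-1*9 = -9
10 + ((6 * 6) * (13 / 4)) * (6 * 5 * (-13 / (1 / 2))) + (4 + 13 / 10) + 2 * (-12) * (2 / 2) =-91268.70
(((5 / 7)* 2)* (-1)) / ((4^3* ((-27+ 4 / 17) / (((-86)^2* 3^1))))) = 94299 / 5096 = 18.50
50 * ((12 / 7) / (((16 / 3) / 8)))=900 / 7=128.57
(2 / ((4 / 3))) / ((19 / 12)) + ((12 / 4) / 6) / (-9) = 305 / 342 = 0.89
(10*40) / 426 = 200 / 213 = 0.94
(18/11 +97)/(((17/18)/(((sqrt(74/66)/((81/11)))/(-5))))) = -434*sqrt(1221)/5049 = -3.00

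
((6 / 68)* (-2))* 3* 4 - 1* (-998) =16930 / 17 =995.88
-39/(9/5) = -65/3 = -21.67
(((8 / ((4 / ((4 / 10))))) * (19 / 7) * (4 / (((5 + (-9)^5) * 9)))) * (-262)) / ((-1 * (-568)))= 2489 / 330129765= 0.00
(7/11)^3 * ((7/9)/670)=2401/8025930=0.00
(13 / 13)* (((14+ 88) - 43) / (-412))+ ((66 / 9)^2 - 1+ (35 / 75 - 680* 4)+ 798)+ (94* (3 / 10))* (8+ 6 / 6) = -29943931 / 18540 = -1615.10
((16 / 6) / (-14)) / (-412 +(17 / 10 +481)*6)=-20 / 260841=-0.00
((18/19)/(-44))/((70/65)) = -0.02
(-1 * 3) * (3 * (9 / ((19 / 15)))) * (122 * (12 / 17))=-1778760 / 323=-5507.00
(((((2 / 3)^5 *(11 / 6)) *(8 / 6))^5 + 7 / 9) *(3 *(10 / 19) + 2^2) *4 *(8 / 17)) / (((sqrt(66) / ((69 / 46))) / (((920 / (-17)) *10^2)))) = -3049360772128649600960000 *sqrt(66) / 3021955355524681302507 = -8197.71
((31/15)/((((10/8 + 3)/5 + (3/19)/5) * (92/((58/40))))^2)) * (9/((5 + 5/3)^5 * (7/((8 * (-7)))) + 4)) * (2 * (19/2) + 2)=-20583236997/270732631448000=-0.00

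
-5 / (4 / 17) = -85 / 4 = -21.25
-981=-981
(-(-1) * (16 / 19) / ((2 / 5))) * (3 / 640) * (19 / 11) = 3 / 176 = 0.02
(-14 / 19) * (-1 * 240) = 3360 / 19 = 176.84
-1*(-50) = 50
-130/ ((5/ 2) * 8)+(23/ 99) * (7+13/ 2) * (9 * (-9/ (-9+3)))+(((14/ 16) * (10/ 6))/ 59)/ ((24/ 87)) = 4477229/ 124608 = 35.93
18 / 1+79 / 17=385 / 17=22.65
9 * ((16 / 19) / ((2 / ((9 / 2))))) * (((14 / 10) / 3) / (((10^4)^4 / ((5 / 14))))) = 27 / 95000000000000000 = 0.00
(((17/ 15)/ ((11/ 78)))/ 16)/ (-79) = -221/ 34760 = -0.01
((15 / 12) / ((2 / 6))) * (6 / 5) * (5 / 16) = 45 / 32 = 1.41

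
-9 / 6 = -3 / 2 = -1.50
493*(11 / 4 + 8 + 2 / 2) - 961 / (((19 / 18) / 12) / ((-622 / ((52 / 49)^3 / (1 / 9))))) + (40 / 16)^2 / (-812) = 86439713067105 / 135581264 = 637549.10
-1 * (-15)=15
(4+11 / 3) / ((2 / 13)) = 299 / 6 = 49.83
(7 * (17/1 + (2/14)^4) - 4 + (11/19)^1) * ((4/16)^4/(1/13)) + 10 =26475731/1668352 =15.87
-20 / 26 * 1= -10 / 13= -0.77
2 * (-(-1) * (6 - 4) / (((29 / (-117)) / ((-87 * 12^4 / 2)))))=14556672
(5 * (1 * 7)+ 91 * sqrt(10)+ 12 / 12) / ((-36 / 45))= -455 * sqrt(10) / 4 - 45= -404.71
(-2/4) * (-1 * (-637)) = -318.50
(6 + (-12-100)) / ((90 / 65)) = -689 / 9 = -76.56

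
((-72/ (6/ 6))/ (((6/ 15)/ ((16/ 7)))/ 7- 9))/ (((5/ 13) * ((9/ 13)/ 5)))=54080/ 359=150.64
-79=-79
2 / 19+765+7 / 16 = 232725 / 304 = 765.54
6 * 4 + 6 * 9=78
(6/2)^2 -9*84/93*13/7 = -189/31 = -6.10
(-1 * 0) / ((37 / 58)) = 0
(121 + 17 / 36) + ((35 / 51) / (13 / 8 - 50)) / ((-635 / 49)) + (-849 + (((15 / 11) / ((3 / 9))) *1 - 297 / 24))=-162305664421 / 220580712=-735.81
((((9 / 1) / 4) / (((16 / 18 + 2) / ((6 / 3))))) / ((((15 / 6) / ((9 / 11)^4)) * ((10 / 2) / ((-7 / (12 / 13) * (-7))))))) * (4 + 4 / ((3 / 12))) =8680203 / 146410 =59.29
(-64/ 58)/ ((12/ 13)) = -104/ 87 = -1.20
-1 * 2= -2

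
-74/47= -1.57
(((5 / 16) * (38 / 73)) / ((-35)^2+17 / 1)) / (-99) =-95 / 71807472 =-0.00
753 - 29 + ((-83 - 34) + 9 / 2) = 1223 / 2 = 611.50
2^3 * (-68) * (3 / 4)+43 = -365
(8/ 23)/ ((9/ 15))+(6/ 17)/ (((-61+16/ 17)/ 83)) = 6478/ 70449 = 0.09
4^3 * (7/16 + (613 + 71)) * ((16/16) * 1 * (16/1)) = 700864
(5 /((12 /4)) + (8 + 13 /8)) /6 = 271 /144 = 1.88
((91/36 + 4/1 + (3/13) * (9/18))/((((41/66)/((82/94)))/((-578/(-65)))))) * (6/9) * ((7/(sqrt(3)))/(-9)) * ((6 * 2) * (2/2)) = -298.00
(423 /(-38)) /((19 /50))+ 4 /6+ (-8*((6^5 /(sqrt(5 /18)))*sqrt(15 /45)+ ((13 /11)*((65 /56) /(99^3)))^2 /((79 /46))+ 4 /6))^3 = -385302533993567906799355797138380030858644904528*sqrt(30) /6668864583126551938621130726232225-736054573360882974923590159465682521956040038870034907832406845302851 /9906410218388353965368360096761278728591784633009358153920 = -316528303916192.02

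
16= 16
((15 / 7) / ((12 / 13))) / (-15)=-13 / 84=-0.15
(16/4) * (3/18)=2/3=0.67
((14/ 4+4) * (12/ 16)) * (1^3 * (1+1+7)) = 405/ 8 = 50.62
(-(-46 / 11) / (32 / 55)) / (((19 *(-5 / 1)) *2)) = -23 / 608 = -0.04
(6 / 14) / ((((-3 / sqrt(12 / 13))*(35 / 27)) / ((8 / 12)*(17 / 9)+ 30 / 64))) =-1493*sqrt(39) / 50960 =-0.18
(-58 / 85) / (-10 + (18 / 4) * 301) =-116 / 228565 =-0.00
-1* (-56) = 56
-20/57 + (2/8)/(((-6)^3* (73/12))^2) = -46042541/131221296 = -0.35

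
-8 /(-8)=1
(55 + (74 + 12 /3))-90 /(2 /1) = 88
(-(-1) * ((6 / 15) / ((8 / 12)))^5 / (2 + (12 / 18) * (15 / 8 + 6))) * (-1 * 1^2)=-972 / 90625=-0.01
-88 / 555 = -0.16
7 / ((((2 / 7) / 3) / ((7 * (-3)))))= -3087 / 2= -1543.50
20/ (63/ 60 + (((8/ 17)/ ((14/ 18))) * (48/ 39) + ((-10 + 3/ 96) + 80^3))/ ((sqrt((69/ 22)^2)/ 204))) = 418600/ 697003784679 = 0.00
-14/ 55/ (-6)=7/ 165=0.04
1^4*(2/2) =1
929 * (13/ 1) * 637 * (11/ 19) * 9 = 761611851/ 19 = 40084834.26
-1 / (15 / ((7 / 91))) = -1 / 195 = -0.01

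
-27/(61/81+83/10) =-2.98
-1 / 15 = -0.07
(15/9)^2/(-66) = -25/594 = -0.04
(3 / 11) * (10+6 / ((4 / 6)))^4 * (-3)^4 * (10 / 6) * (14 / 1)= 738920070 / 11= 67174551.82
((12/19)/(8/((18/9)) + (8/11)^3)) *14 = 55902/27721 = 2.02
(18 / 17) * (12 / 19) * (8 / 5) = 1728 / 1615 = 1.07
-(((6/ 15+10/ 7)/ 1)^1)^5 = -1073741824/ 52521875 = -20.44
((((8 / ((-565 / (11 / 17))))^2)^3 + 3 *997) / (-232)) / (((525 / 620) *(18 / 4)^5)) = -1164882992963735121148087294864 / 141183537486023221459886340703125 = -0.01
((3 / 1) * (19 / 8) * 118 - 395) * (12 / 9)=1783 / 3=594.33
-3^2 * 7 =-63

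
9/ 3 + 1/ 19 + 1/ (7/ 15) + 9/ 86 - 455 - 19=-5360989/ 11438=-468.70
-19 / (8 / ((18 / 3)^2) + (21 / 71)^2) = -862011 / 14051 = -61.35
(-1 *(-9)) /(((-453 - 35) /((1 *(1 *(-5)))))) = 45 /488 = 0.09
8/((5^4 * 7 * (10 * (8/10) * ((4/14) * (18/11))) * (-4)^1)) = -11/90000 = -0.00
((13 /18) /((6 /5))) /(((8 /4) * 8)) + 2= 3521 /1728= 2.04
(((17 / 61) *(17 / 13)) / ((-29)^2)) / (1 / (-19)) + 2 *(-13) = -17345229 / 666913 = -26.01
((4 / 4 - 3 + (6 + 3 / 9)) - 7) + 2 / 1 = -2 / 3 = -0.67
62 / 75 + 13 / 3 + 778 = 19579 / 25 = 783.16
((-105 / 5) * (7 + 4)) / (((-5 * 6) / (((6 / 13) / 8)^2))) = 693 / 27040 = 0.03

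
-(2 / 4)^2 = -1 / 4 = -0.25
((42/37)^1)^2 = 1764/1369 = 1.29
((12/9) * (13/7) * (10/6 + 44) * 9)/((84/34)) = 60554/147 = 411.93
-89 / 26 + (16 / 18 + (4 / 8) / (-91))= -160 / 63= -2.54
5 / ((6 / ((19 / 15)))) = 19 / 18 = 1.06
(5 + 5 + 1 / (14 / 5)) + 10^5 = 1400145 / 14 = 100010.36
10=10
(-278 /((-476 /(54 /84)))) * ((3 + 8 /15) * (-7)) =-9.29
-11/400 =-0.03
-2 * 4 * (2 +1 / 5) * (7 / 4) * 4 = -616 / 5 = -123.20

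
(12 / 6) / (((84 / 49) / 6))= 7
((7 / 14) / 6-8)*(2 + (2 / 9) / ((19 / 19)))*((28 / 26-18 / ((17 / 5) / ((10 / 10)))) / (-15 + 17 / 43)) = -4759025 / 936819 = -5.08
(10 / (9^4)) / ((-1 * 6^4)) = -5 / 4251528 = -0.00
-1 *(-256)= 256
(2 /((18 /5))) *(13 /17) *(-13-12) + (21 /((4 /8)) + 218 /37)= 210991 /5661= 37.27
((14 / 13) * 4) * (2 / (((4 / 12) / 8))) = 2688 / 13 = 206.77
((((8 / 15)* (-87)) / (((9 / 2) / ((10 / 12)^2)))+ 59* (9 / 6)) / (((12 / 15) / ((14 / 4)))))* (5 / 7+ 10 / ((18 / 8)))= 1835.79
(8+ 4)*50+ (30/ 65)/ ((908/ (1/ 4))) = 14164803/ 23608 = 600.00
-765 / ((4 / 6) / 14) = -16065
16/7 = 2.29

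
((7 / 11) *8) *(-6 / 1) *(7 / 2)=-1176 / 11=-106.91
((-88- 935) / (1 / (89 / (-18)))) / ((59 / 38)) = 576631 / 177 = 3257.80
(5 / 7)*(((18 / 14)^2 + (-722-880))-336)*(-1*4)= 1897620 / 343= 5532.42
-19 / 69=-0.28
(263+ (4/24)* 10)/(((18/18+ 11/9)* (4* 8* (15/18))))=3573/800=4.47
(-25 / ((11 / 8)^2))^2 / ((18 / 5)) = 6400000 / 131769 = 48.57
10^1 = 10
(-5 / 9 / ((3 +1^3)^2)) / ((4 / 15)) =-25 / 192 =-0.13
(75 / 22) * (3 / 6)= 75 / 44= 1.70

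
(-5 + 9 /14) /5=-61 /70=-0.87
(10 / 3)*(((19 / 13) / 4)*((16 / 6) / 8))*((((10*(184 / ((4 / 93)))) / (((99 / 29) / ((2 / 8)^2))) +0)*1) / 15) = 1964315 / 92664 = 21.20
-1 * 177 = -177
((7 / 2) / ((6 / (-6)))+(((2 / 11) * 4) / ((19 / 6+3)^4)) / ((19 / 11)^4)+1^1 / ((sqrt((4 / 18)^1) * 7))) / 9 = -1709670150151 / 4396365642258+sqrt(2) / 42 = -0.36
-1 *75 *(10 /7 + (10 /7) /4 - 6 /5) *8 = -2460 /7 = -351.43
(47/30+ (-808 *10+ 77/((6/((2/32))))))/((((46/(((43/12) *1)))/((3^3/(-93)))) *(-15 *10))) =-1792713/1472000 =-1.22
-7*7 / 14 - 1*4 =-15 / 2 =-7.50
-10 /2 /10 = -1 /2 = -0.50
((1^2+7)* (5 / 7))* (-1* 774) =-4422.86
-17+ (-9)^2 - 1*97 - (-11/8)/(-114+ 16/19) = -567809/17200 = -33.01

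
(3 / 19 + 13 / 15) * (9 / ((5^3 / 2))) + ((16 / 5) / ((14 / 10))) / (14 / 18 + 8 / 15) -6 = -20152674 / 4904375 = -4.11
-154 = -154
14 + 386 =400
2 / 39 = 0.05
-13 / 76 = -0.17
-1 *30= -30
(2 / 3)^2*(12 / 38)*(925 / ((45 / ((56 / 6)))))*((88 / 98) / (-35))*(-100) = 5209600 / 75411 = 69.08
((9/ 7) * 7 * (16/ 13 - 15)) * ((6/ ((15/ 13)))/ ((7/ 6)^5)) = -25054272/ 84035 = -298.14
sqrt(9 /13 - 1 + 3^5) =sqrt(41015) /13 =15.58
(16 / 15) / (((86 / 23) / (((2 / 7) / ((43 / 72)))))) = 8832 / 64715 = 0.14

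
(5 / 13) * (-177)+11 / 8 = -6937 / 104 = -66.70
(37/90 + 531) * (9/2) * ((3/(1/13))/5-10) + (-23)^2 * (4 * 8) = 1166703/100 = 11667.03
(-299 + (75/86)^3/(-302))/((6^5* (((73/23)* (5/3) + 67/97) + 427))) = -11648863603823/131169797567248896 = -0.00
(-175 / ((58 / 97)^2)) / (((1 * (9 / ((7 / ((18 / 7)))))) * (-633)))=80682175 / 344964744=0.23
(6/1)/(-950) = -3/475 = -0.01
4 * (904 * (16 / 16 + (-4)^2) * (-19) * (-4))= 4671872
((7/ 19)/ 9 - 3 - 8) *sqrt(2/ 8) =-937/ 171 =-5.48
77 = 77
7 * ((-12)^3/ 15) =-806.40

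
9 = 9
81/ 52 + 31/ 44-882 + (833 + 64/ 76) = -249397/ 5434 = -45.90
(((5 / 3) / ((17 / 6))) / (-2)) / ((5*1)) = -1 / 17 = -0.06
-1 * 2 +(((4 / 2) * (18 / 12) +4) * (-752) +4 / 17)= -89518 / 17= -5265.76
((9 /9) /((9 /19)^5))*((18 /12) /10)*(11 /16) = 27237089 /6298560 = 4.32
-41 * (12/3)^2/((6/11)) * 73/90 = -131692/135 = -975.50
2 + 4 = 6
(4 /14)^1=2 /7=0.29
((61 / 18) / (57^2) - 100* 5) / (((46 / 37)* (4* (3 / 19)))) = -1081914743 / 1699056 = -636.77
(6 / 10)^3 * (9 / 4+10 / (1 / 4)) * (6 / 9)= 1521 / 250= 6.08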